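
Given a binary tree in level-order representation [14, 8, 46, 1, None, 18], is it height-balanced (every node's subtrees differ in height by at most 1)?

Tree (level-order array): [14, 8, 46, 1, None, 18]
Definition: a tree is height-balanced if, at every node, |h(left) - h(right)| <= 1 (empty subtree has height -1).
Bottom-up per-node check:
  node 1: h_left=-1, h_right=-1, diff=0 [OK], height=0
  node 8: h_left=0, h_right=-1, diff=1 [OK], height=1
  node 18: h_left=-1, h_right=-1, diff=0 [OK], height=0
  node 46: h_left=0, h_right=-1, diff=1 [OK], height=1
  node 14: h_left=1, h_right=1, diff=0 [OK], height=2
All nodes satisfy the balance condition.
Result: Balanced


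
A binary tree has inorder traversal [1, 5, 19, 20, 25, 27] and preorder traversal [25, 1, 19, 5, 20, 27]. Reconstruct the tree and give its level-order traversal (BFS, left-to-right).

Inorder:  [1, 5, 19, 20, 25, 27]
Preorder: [25, 1, 19, 5, 20, 27]
Algorithm: preorder visits root first, so consume preorder in order;
for each root, split the current inorder slice at that value into
left-subtree inorder and right-subtree inorder, then recurse.
Recursive splits:
  root=25; inorder splits into left=[1, 5, 19, 20], right=[27]
  root=1; inorder splits into left=[], right=[5, 19, 20]
  root=19; inorder splits into left=[5], right=[20]
  root=5; inorder splits into left=[], right=[]
  root=20; inorder splits into left=[], right=[]
  root=27; inorder splits into left=[], right=[]
Reconstructed level-order: [25, 1, 27, 19, 5, 20]


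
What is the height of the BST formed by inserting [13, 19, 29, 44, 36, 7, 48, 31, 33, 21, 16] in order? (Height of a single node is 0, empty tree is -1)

Insertion order: [13, 19, 29, 44, 36, 7, 48, 31, 33, 21, 16]
Tree (level-order array): [13, 7, 19, None, None, 16, 29, None, None, 21, 44, None, None, 36, 48, 31, None, None, None, None, 33]
Compute height bottom-up (empty subtree = -1):
  height(7) = 1 + max(-1, -1) = 0
  height(16) = 1 + max(-1, -1) = 0
  height(21) = 1 + max(-1, -1) = 0
  height(33) = 1 + max(-1, -1) = 0
  height(31) = 1 + max(-1, 0) = 1
  height(36) = 1 + max(1, -1) = 2
  height(48) = 1 + max(-1, -1) = 0
  height(44) = 1 + max(2, 0) = 3
  height(29) = 1 + max(0, 3) = 4
  height(19) = 1 + max(0, 4) = 5
  height(13) = 1 + max(0, 5) = 6
Height = 6


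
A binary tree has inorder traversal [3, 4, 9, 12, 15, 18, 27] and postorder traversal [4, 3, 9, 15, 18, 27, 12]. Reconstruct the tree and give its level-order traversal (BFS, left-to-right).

Inorder:   [3, 4, 9, 12, 15, 18, 27]
Postorder: [4, 3, 9, 15, 18, 27, 12]
Algorithm: postorder visits root last, so walk postorder right-to-left;
each value is the root of the current inorder slice — split it at that
value, recurse on the right subtree first, then the left.
Recursive splits:
  root=12; inorder splits into left=[3, 4, 9], right=[15, 18, 27]
  root=27; inorder splits into left=[15, 18], right=[]
  root=18; inorder splits into left=[15], right=[]
  root=15; inorder splits into left=[], right=[]
  root=9; inorder splits into left=[3, 4], right=[]
  root=3; inorder splits into left=[], right=[4]
  root=4; inorder splits into left=[], right=[]
Reconstructed level-order: [12, 9, 27, 3, 18, 4, 15]


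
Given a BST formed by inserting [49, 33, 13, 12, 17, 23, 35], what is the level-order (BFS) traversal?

Tree insertion order: [49, 33, 13, 12, 17, 23, 35]
Tree (level-order array): [49, 33, None, 13, 35, 12, 17, None, None, None, None, None, 23]
BFS from the root, enqueuing left then right child of each popped node:
  queue [49] -> pop 49, enqueue [33], visited so far: [49]
  queue [33] -> pop 33, enqueue [13, 35], visited so far: [49, 33]
  queue [13, 35] -> pop 13, enqueue [12, 17], visited so far: [49, 33, 13]
  queue [35, 12, 17] -> pop 35, enqueue [none], visited so far: [49, 33, 13, 35]
  queue [12, 17] -> pop 12, enqueue [none], visited so far: [49, 33, 13, 35, 12]
  queue [17] -> pop 17, enqueue [23], visited so far: [49, 33, 13, 35, 12, 17]
  queue [23] -> pop 23, enqueue [none], visited so far: [49, 33, 13, 35, 12, 17, 23]
Result: [49, 33, 13, 35, 12, 17, 23]


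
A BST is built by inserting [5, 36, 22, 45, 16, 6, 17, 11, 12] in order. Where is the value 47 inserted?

Starting tree (level order): [5, None, 36, 22, 45, 16, None, None, None, 6, 17, None, 11, None, None, None, 12]
Insertion path: 5 -> 36 -> 45
Result: insert 47 as right child of 45
Final tree (level order): [5, None, 36, 22, 45, 16, None, None, 47, 6, 17, None, None, None, 11, None, None, None, 12]


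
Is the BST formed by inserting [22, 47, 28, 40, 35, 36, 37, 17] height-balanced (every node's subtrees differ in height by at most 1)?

Tree (level-order array): [22, 17, 47, None, None, 28, None, None, 40, 35, None, None, 36, None, 37]
Definition: a tree is height-balanced if, at every node, |h(left) - h(right)| <= 1 (empty subtree has height -1).
Bottom-up per-node check:
  node 17: h_left=-1, h_right=-1, diff=0 [OK], height=0
  node 37: h_left=-1, h_right=-1, diff=0 [OK], height=0
  node 36: h_left=-1, h_right=0, diff=1 [OK], height=1
  node 35: h_left=-1, h_right=1, diff=2 [FAIL (|-1-1|=2 > 1)], height=2
  node 40: h_left=2, h_right=-1, diff=3 [FAIL (|2--1|=3 > 1)], height=3
  node 28: h_left=-1, h_right=3, diff=4 [FAIL (|-1-3|=4 > 1)], height=4
  node 47: h_left=4, h_right=-1, diff=5 [FAIL (|4--1|=5 > 1)], height=5
  node 22: h_left=0, h_right=5, diff=5 [FAIL (|0-5|=5 > 1)], height=6
Node 35 violates the condition: |-1 - 1| = 2 > 1.
Result: Not balanced


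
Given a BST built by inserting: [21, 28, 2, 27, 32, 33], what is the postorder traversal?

Tree insertion order: [21, 28, 2, 27, 32, 33]
Tree (level-order array): [21, 2, 28, None, None, 27, 32, None, None, None, 33]
Postorder traversal: [2, 27, 33, 32, 28, 21]


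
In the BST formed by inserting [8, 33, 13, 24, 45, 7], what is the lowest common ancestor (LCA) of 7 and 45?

Tree insertion order: [8, 33, 13, 24, 45, 7]
Tree (level-order array): [8, 7, 33, None, None, 13, 45, None, 24]
In a BST, the LCA of p=7, q=45 is the first node v on the
root-to-leaf path with p <= v <= q (go left if both < v, right if both > v).
Walk from root:
  at 8: 7 <= 8 <= 45, this is the LCA
LCA = 8


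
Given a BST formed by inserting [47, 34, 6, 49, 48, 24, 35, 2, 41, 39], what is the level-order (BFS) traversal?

Tree insertion order: [47, 34, 6, 49, 48, 24, 35, 2, 41, 39]
Tree (level-order array): [47, 34, 49, 6, 35, 48, None, 2, 24, None, 41, None, None, None, None, None, None, 39]
BFS from the root, enqueuing left then right child of each popped node:
  queue [47] -> pop 47, enqueue [34, 49], visited so far: [47]
  queue [34, 49] -> pop 34, enqueue [6, 35], visited so far: [47, 34]
  queue [49, 6, 35] -> pop 49, enqueue [48], visited so far: [47, 34, 49]
  queue [6, 35, 48] -> pop 6, enqueue [2, 24], visited so far: [47, 34, 49, 6]
  queue [35, 48, 2, 24] -> pop 35, enqueue [41], visited so far: [47, 34, 49, 6, 35]
  queue [48, 2, 24, 41] -> pop 48, enqueue [none], visited so far: [47, 34, 49, 6, 35, 48]
  queue [2, 24, 41] -> pop 2, enqueue [none], visited so far: [47, 34, 49, 6, 35, 48, 2]
  queue [24, 41] -> pop 24, enqueue [none], visited so far: [47, 34, 49, 6, 35, 48, 2, 24]
  queue [41] -> pop 41, enqueue [39], visited so far: [47, 34, 49, 6, 35, 48, 2, 24, 41]
  queue [39] -> pop 39, enqueue [none], visited so far: [47, 34, 49, 6, 35, 48, 2, 24, 41, 39]
Result: [47, 34, 49, 6, 35, 48, 2, 24, 41, 39]


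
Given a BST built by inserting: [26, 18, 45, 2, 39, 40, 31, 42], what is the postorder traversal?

Tree insertion order: [26, 18, 45, 2, 39, 40, 31, 42]
Tree (level-order array): [26, 18, 45, 2, None, 39, None, None, None, 31, 40, None, None, None, 42]
Postorder traversal: [2, 18, 31, 42, 40, 39, 45, 26]


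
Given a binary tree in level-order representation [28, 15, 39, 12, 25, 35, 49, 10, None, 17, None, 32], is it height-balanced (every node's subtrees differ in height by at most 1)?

Tree (level-order array): [28, 15, 39, 12, 25, 35, 49, 10, None, 17, None, 32]
Definition: a tree is height-balanced if, at every node, |h(left) - h(right)| <= 1 (empty subtree has height -1).
Bottom-up per-node check:
  node 10: h_left=-1, h_right=-1, diff=0 [OK], height=0
  node 12: h_left=0, h_right=-1, diff=1 [OK], height=1
  node 17: h_left=-1, h_right=-1, diff=0 [OK], height=0
  node 25: h_left=0, h_right=-1, diff=1 [OK], height=1
  node 15: h_left=1, h_right=1, diff=0 [OK], height=2
  node 32: h_left=-1, h_right=-1, diff=0 [OK], height=0
  node 35: h_left=0, h_right=-1, diff=1 [OK], height=1
  node 49: h_left=-1, h_right=-1, diff=0 [OK], height=0
  node 39: h_left=1, h_right=0, diff=1 [OK], height=2
  node 28: h_left=2, h_right=2, diff=0 [OK], height=3
All nodes satisfy the balance condition.
Result: Balanced


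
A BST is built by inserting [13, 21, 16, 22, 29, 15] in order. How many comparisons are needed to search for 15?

Search path for 15: 13 -> 21 -> 16 -> 15
Found: True
Comparisons: 4


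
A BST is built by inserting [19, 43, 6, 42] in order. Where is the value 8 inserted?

Starting tree (level order): [19, 6, 43, None, None, 42]
Insertion path: 19 -> 6
Result: insert 8 as right child of 6
Final tree (level order): [19, 6, 43, None, 8, 42]


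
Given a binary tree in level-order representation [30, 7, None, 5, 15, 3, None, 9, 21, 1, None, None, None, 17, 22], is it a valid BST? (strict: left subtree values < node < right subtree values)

Level-order array: [30, 7, None, 5, 15, 3, None, 9, 21, 1, None, None, None, 17, 22]
Validate using subtree bounds (lo, hi): at each node, require lo < value < hi,
then recurse left with hi=value and right with lo=value.
Preorder trace (stopping at first violation):
  at node 30 with bounds (-inf, +inf): OK
  at node 7 with bounds (-inf, 30): OK
  at node 5 with bounds (-inf, 7): OK
  at node 3 with bounds (-inf, 5): OK
  at node 1 with bounds (-inf, 3): OK
  at node 15 with bounds (7, 30): OK
  at node 9 with bounds (7, 15): OK
  at node 21 with bounds (15, 30): OK
  at node 17 with bounds (15, 21): OK
  at node 22 with bounds (21, 30): OK
No violation found at any node.
Result: Valid BST


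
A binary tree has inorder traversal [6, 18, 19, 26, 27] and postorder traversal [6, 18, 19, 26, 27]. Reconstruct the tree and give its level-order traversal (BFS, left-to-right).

Inorder:   [6, 18, 19, 26, 27]
Postorder: [6, 18, 19, 26, 27]
Algorithm: postorder visits root last, so walk postorder right-to-left;
each value is the root of the current inorder slice — split it at that
value, recurse on the right subtree first, then the left.
Recursive splits:
  root=27; inorder splits into left=[6, 18, 19, 26], right=[]
  root=26; inorder splits into left=[6, 18, 19], right=[]
  root=19; inorder splits into left=[6, 18], right=[]
  root=18; inorder splits into left=[6], right=[]
  root=6; inorder splits into left=[], right=[]
Reconstructed level-order: [27, 26, 19, 18, 6]


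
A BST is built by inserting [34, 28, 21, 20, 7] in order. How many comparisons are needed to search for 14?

Search path for 14: 34 -> 28 -> 21 -> 20 -> 7
Found: False
Comparisons: 5


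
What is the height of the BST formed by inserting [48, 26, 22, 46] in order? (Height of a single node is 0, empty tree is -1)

Insertion order: [48, 26, 22, 46]
Tree (level-order array): [48, 26, None, 22, 46]
Compute height bottom-up (empty subtree = -1):
  height(22) = 1 + max(-1, -1) = 0
  height(46) = 1 + max(-1, -1) = 0
  height(26) = 1 + max(0, 0) = 1
  height(48) = 1 + max(1, -1) = 2
Height = 2


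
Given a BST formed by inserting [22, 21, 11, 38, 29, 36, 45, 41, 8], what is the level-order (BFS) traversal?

Tree insertion order: [22, 21, 11, 38, 29, 36, 45, 41, 8]
Tree (level-order array): [22, 21, 38, 11, None, 29, 45, 8, None, None, 36, 41]
BFS from the root, enqueuing left then right child of each popped node:
  queue [22] -> pop 22, enqueue [21, 38], visited so far: [22]
  queue [21, 38] -> pop 21, enqueue [11], visited so far: [22, 21]
  queue [38, 11] -> pop 38, enqueue [29, 45], visited so far: [22, 21, 38]
  queue [11, 29, 45] -> pop 11, enqueue [8], visited so far: [22, 21, 38, 11]
  queue [29, 45, 8] -> pop 29, enqueue [36], visited so far: [22, 21, 38, 11, 29]
  queue [45, 8, 36] -> pop 45, enqueue [41], visited so far: [22, 21, 38, 11, 29, 45]
  queue [8, 36, 41] -> pop 8, enqueue [none], visited so far: [22, 21, 38, 11, 29, 45, 8]
  queue [36, 41] -> pop 36, enqueue [none], visited so far: [22, 21, 38, 11, 29, 45, 8, 36]
  queue [41] -> pop 41, enqueue [none], visited so far: [22, 21, 38, 11, 29, 45, 8, 36, 41]
Result: [22, 21, 38, 11, 29, 45, 8, 36, 41]


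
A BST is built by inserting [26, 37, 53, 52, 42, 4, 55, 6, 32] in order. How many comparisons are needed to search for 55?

Search path for 55: 26 -> 37 -> 53 -> 55
Found: True
Comparisons: 4


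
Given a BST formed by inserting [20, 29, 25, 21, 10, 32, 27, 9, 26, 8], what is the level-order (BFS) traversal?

Tree insertion order: [20, 29, 25, 21, 10, 32, 27, 9, 26, 8]
Tree (level-order array): [20, 10, 29, 9, None, 25, 32, 8, None, 21, 27, None, None, None, None, None, None, 26]
BFS from the root, enqueuing left then right child of each popped node:
  queue [20] -> pop 20, enqueue [10, 29], visited so far: [20]
  queue [10, 29] -> pop 10, enqueue [9], visited so far: [20, 10]
  queue [29, 9] -> pop 29, enqueue [25, 32], visited so far: [20, 10, 29]
  queue [9, 25, 32] -> pop 9, enqueue [8], visited so far: [20, 10, 29, 9]
  queue [25, 32, 8] -> pop 25, enqueue [21, 27], visited so far: [20, 10, 29, 9, 25]
  queue [32, 8, 21, 27] -> pop 32, enqueue [none], visited so far: [20, 10, 29, 9, 25, 32]
  queue [8, 21, 27] -> pop 8, enqueue [none], visited so far: [20, 10, 29, 9, 25, 32, 8]
  queue [21, 27] -> pop 21, enqueue [none], visited so far: [20, 10, 29, 9, 25, 32, 8, 21]
  queue [27] -> pop 27, enqueue [26], visited so far: [20, 10, 29, 9, 25, 32, 8, 21, 27]
  queue [26] -> pop 26, enqueue [none], visited so far: [20, 10, 29, 9, 25, 32, 8, 21, 27, 26]
Result: [20, 10, 29, 9, 25, 32, 8, 21, 27, 26]


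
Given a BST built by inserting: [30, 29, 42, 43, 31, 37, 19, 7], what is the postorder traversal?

Tree insertion order: [30, 29, 42, 43, 31, 37, 19, 7]
Tree (level-order array): [30, 29, 42, 19, None, 31, 43, 7, None, None, 37]
Postorder traversal: [7, 19, 29, 37, 31, 43, 42, 30]


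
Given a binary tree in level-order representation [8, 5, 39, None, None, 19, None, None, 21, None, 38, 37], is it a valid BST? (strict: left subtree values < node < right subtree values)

Level-order array: [8, 5, 39, None, None, 19, None, None, 21, None, 38, 37]
Validate using subtree bounds (lo, hi): at each node, require lo < value < hi,
then recurse left with hi=value and right with lo=value.
Preorder trace (stopping at first violation):
  at node 8 with bounds (-inf, +inf): OK
  at node 5 with bounds (-inf, 8): OK
  at node 39 with bounds (8, +inf): OK
  at node 19 with bounds (8, 39): OK
  at node 21 with bounds (19, 39): OK
  at node 38 with bounds (21, 39): OK
  at node 37 with bounds (21, 38): OK
No violation found at any node.
Result: Valid BST


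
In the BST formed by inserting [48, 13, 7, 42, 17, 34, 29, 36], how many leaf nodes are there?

Tree built from: [48, 13, 7, 42, 17, 34, 29, 36]
Tree (level-order array): [48, 13, None, 7, 42, None, None, 17, None, None, 34, 29, 36]
Rule: A leaf has 0 children.
Per-node child counts:
  node 48: 1 child(ren)
  node 13: 2 child(ren)
  node 7: 0 child(ren)
  node 42: 1 child(ren)
  node 17: 1 child(ren)
  node 34: 2 child(ren)
  node 29: 0 child(ren)
  node 36: 0 child(ren)
Matching nodes: [7, 29, 36]
Count of leaf nodes: 3


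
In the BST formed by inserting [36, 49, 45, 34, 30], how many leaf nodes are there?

Tree built from: [36, 49, 45, 34, 30]
Tree (level-order array): [36, 34, 49, 30, None, 45]
Rule: A leaf has 0 children.
Per-node child counts:
  node 36: 2 child(ren)
  node 34: 1 child(ren)
  node 30: 0 child(ren)
  node 49: 1 child(ren)
  node 45: 0 child(ren)
Matching nodes: [30, 45]
Count of leaf nodes: 2


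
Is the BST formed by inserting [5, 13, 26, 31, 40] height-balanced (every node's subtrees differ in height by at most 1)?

Tree (level-order array): [5, None, 13, None, 26, None, 31, None, 40]
Definition: a tree is height-balanced if, at every node, |h(left) - h(right)| <= 1 (empty subtree has height -1).
Bottom-up per-node check:
  node 40: h_left=-1, h_right=-1, diff=0 [OK], height=0
  node 31: h_left=-1, h_right=0, diff=1 [OK], height=1
  node 26: h_left=-1, h_right=1, diff=2 [FAIL (|-1-1|=2 > 1)], height=2
  node 13: h_left=-1, h_right=2, diff=3 [FAIL (|-1-2|=3 > 1)], height=3
  node 5: h_left=-1, h_right=3, diff=4 [FAIL (|-1-3|=4 > 1)], height=4
Node 26 violates the condition: |-1 - 1| = 2 > 1.
Result: Not balanced


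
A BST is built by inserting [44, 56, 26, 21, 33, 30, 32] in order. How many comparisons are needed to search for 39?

Search path for 39: 44 -> 26 -> 33
Found: False
Comparisons: 3


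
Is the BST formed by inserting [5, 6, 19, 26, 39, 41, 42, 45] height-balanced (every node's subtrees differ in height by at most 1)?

Tree (level-order array): [5, None, 6, None, 19, None, 26, None, 39, None, 41, None, 42, None, 45]
Definition: a tree is height-balanced if, at every node, |h(left) - h(right)| <= 1 (empty subtree has height -1).
Bottom-up per-node check:
  node 45: h_left=-1, h_right=-1, diff=0 [OK], height=0
  node 42: h_left=-1, h_right=0, diff=1 [OK], height=1
  node 41: h_left=-1, h_right=1, diff=2 [FAIL (|-1-1|=2 > 1)], height=2
  node 39: h_left=-1, h_right=2, diff=3 [FAIL (|-1-2|=3 > 1)], height=3
  node 26: h_left=-1, h_right=3, diff=4 [FAIL (|-1-3|=4 > 1)], height=4
  node 19: h_left=-1, h_right=4, diff=5 [FAIL (|-1-4|=5 > 1)], height=5
  node 6: h_left=-1, h_right=5, diff=6 [FAIL (|-1-5|=6 > 1)], height=6
  node 5: h_left=-1, h_right=6, diff=7 [FAIL (|-1-6|=7 > 1)], height=7
Node 41 violates the condition: |-1 - 1| = 2 > 1.
Result: Not balanced


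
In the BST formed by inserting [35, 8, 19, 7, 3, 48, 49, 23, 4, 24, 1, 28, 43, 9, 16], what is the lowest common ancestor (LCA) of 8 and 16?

Tree insertion order: [35, 8, 19, 7, 3, 48, 49, 23, 4, 24, 1, 28, 43, 9, 16]
Tree (level-order array): [35, 8, 48, 7, 19, 43, 49, 3, None, 9, 23, None, None, None, None, 1, 4, None, 16, None, 24, None, None, None, None, None, None, None, 28]
In a BST, the LCA of p=8, q=16 is the first node v on the
root-to-leaf path with p <= v <= q (go left if both < v, right if both > v).
Walk from root:
  at 35: both 8 and 16 < 35, go left
  at 8: 8 <= 8 <= 16, this is the LCA
LCA = 8


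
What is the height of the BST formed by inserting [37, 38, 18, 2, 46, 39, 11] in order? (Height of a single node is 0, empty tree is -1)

Insertion order: [37, 38, 18, 2, 46, 39, 11]
Tree (level-order array): [37, 18, 38, 2, None, None, 46, None, 11, 39]
Compute height bottom-up (empty subtree = -1):
  height(11) = 1 + max(-1, -1) = 0
  height(2) = 1 + max(-1, 0) = 1
  height(18) = 1 + max(1, -1) = 2
  height(39) = 1 + max(-1, -1) = 0
  height(46) = 1 + max(0, -1) = 1
  height(38) = 1 + max(-1, 1) = 2
  height(37) = 1 + max(2, 2) = 3
Height = 3


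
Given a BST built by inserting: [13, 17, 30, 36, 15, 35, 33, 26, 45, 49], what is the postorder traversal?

Tree insertion order: [13, 17, 30, 36, 15, 35, 33, 26, 45, 49]
Tree (level-order array): [13, None, 17, 15, 30, None, None, 26, 36, None, None, 35, 45, 33, None, None, 49]
Postorder traversal: [15, 26, 33, 35, 49, 45, 36, 30, 17, 13]


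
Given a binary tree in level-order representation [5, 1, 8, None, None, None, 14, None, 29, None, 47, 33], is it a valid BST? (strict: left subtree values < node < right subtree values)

Level-order array: [5, 1, 8, None, None, None, 14, None, 29, None, 47, 33]
Validate using subtree bounds (lo, hi): at each node, require lo < value < hi,
then recurse left with hi=value and right with lo=value.
Preorder trace (stopping at first violation):
  at node 5 with bounds (-inf, +inf): OK
  at node 1 with bounds (-inf, 5): OK
  at node 8 with bounds (5, +inf): OK
  at node 14 with bounds (8, +inf): OK
  at node 29 with bounds (14, +inf): OK
  at node 47 with bounds (29, +inf): OK
  at node 33 with bounds (29, 47): OK
No violation found at any node.
Result: Valid BST


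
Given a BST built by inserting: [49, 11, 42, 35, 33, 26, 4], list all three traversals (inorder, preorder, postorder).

Tree insertion order: [49, 11, 42, 35, 33, 26, 4]
Tree (level-order array): [49, 11, None, 4, 42, None, None, 35, None, 33, None, 26]
Inorder (L, root, R): [4, 11, 26, 33, 35, 42, 49]
Preorder (root, L, R): [49, 11, 4, 42, 35, 33, 26]
Postorder (L, R, root): [4, 26, 33, 35, 42, 11, 49]


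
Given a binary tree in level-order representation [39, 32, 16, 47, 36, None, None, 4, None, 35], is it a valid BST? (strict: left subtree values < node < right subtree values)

Level-order array: [39, 32, 16, 47, 36, None, None, 4, None, 35]
Validate using subtree bounds (lo, hi): at each node, require lo < value < hi,
then recurse left with hi=value and right with lo=value.
Preorder trace (stopping at first violation):
  at node 39 with bounds (-inf, +inf): OK
  at node 32 with bounds (-inf, 39): OK
  at node 47 with bounds (-inf, 32): VIOLATION
Node 47 violates its bound: not (-inf < 47 < 32).
Result: Not a valid BST


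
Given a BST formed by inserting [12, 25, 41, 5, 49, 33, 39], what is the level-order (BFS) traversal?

Tree insertion order: [12, 25, 41, 5, 49, 33, 39]
Tree (level-order array): [12, 5, 25, None, None, None, 41, 33, 49, None, 39]
BFS from the root, enqueuing left then right child of each popped node:
  queue [12] -> pop 12, enqueue [5, 25], visited so far: [12]
  queue [5, 25] -> pop 5, enqueue [none], visited so far: [12, 5]
  queue [25] -> pop 25, enqueue [41], visited so far: [12, 5, 25]
  queue [41] -> pop 41, enqueue [33, 49], visited so far: [12, 5, 25, 41]
  queue [33, 49] -> pop 33, enqueue [39], visited so far: [12, 5, 25, 41, 33]
  queue [49, 39] -> pop 49, enqueue [none], visited so far: [12, 5, 25, 41, 33, 49]
  queue [39] -> pop 39, enqueue [none], visited so far: [12, 5, 25, 41, 33, 49, 39]
Result: [12, 5, 25, 41, 33, 49, 39]


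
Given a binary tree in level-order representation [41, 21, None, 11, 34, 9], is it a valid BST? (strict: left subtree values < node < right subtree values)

Level-order array: [41, 21, None, 11, 34, 9]
Validate using subtree bounds (lo, hi): at each node, require lo < value < hi,
then recurse left with hi=value and right with lo=value.
Preorder trace (stopping at first violation):
  at node 41 with bounds (-inf, +inf): OK
  at node 21 with bounds (-inf, 41): OK
  at node 11 with bounds (-inf, 21): OK
  at node 9 with bounds (-inf, 11): OK
  at node 34 with bounds (21, 41): OK
No violation found at any node.
Result: Valid BST


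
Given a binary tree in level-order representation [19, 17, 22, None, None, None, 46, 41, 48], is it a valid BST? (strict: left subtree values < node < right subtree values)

Level-order array: [19, 17, 22, None, None, None, 46, 41, 48]
Validate using subtree bounds (lo, hi): at each node, require lo < value < hi,
then recurse left with hi=value and right with lo=value.
Preorder trace (stopping at first violation):
  at node 19 with bounds (-inf, +inf): OK
  at node 17 with bounds (-inf, 19): OK
  at node 22 with bounds (19, +inf): OK
  at node 46 with bounds (22, +inf): OK
  at node 41 with bounds (22, 46): OK
  at node 48 with bounds (46, +inf): OK
No violation found at any node.
Result: Valid BST


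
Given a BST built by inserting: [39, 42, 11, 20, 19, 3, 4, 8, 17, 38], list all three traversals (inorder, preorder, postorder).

Tree insertion order: [39, 42, 11, 20, 19, 3, 4, 8, 17, 38]
Tree (level-order array): [39, 11, 42, 3, 20, None, None, None, 4, 19, 38, None, 8, 17]
Inorder (L, root, R): [3, 4, 8, 11, 17, 19, 20, 38, 39, 42]
Preorder (root, L, R): [39, 11, 3, 4, 8, 20, 19, 17, 38, 42]
Postorder (L, R, root): [8, 4, 3, 17, 19, 38, 20, 11, 42, 39]


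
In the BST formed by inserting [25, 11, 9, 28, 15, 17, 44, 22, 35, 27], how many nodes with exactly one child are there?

Tree built from: [25, 11, 9, 28, 15, 17, 44, 22, 35, 27]
Tree (level-order array): [25, 11, 28, 9, 15, 27, 44, None, None, None, 17, None, None, 35, None, None, 22]
Rule: These are nodes with exactly 1 non-null child.
Per-node child counts:
  node 25: 2 child(ren)
  node 11: 2 child(ren)
  node 9: 0 child(ren)
  node 15: 1 child(ren)
  node 17: 1 child(ren)
  node 22: 0 child(ren)
  node 28: 2 child(ren)
  node 27: 0 child(ren)
  node 44: 1 child(ren)
  node 35: 0 child(ren)
Matching nodes: [15, 17, 44]
Count of nodes with exactly one child: 3


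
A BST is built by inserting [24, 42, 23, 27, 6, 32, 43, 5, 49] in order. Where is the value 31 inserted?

Starting tree (level order): [24, 23, 42, 6, None, 27, 43, 5, None, None, 32, None, 49]
Insertion path: 24 -> 42 -> 27 -> 32
Result: insert 31 as left child of 32
Final tree (level order): [24, 23, 42, 6, None, 27, 43, 5, None, None, 32, None, 49, None, None, 31]


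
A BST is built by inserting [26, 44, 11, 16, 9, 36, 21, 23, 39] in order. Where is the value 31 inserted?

Starting tree (level order): [26, 11, 44, 9, 16, 36, None, None, None, None, 21, None, 39, None, 23]
Insertion path: 26 -> 44 -> 36
Result: insert 31 as left child of 36
Final tree (level order): [26, 11, 44, 9, 16, 36, None, None, None, None, 21, 31, 39, None, 23]


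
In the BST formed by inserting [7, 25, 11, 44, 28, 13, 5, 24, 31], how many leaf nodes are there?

Tree built from: [7, 25, 11, 44, 28, 13, 5, 24, 31]
Tree (level-order array): [7, 5, 25, None, None, 11, 44, None, 13, 28, None, None, 24, None, 31]
Rule: A leaf has 0 children.
Per-node child counts:
  node 7: 2 child(ren)
  node 5: 0 child(ren)
  node 25: 2 child(ren)
  node 11: 1 child(ren)
  node 13: 1 child(ren)
  node 24: 0 child(ren)
  node 44: 1 child(ren)
  node 28: 1 child(ren)
  node 31: 0 child(ren)
Matching nodes: [5, 24, 31]
Count of leaf nodes: 3


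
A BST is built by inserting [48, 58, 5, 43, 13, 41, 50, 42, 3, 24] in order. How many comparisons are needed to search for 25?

Search path for 25: 48 -> 5 -> 43 -> 13 -> 41 -> 24
Found: False
Comparisons: 6


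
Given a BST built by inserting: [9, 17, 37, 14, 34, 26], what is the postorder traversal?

Tree insertion order: [9, 17, 37, 14, 34, 26]
Tree (level-order array): [9, None, 17, 14, 37, None, None, 34, None, 26]
Postorder traversal: [14, 26, 34, 37, 17, 9]


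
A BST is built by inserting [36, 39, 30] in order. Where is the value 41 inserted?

Starting tree (level order): [36, 30, 39]
Insertion path: 36 -> 39
Result: insert 41 as right child of 39
Final tree (level order): [36, 30, 39, None, None, None, 41]


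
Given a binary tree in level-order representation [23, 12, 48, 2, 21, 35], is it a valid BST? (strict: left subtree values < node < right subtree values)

Level-order array: [23, 12, 48, 2, 21, 35]
Validate using subtree bounds (lo, hi): at each node, require lo < value < hi,
then recurse left with hi=value and right with lo=value.
Preorder trace (stopping at first violation):
  at node 23 with bounds (-inf, +inf): OK
  at node 12 with bounds (-inf, 23): OK
  at node 2 with bounds (-inf, 12): OK
  at node 21 with bounds (12, 23): OK
  at node 48 with bounds (23, +inf): OK
  at node 35 with bounds (23, 48): OK
No violation found at any node.
Result: Valid BST


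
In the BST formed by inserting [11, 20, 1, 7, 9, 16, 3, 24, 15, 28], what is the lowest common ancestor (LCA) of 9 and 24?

Tree insertion order: [11, 20, 1, 7, 9, 16, 3, 24, 15, 28]
Tree (level-order array): [11, 1, 20, None, 7, 16, 24, 3, 9, 15, None, None, 28]
In a BST, the LCA of p=9, q=24 is the first node v on the
root-to-leaf path with p <= v <= q (go left if both < v, right if both > v).
Walk from root:
  at 11: 9 <= 11 <= 24, this is the LCA
LCA = 11


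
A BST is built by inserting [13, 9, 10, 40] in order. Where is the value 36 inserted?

Starting tree (level order): [13, 9, 40, None, 10]
Insertion path: 13 -> 40
Result: insert 36 as left child of 40
Final tree (level order): [13, 9, 40, None, 10, 36]


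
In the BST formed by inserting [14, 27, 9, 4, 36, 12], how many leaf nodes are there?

Tree built from: [14, 27, 9, 4, 36, 12]
Tree (level-order array): [14, 9, 27, 4, 12, None, 36]
Rule: A leaf has 0 children.
Per-node child counts:
  node 14: 2 child(ren)
  node 9: 2 child(ren)
  node 4: 0 child(ren)
  node 12: 0 child(ren)
  node 27: 1 child(ren)
  node 36: 0 child(ren)
Matching nodes: [4, 12, 36]
Count of leaf nodes: 3


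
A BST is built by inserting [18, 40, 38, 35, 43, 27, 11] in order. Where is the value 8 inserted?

Starting tree (level order): [18, 11, 40, None, None, 38, 43, 35, None, None, None, 27]
Insertion path: 18 -> 11
Result: insert 8 as left child of 11
Final tree (level order): [18, 11, 40, 8, None, 38, 43, None, None, 35, None, None, None, 27]


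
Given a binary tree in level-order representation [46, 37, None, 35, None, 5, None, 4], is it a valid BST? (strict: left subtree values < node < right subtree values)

Level-order array: [46, 37, None, 35, None, 5, None, 4]
Validate using subtree bounds (lo, hi): at each node, require lo < value < hi,
then recurse left with hi=value and right with lo=value.
Preorder trace (stopping at first violation):
  at node 46 with bounds (-inf, +inf): OK
  at node 37 with bounds (-inf, 46): OK
  at node 35 with bounds (-inf, 37): OK
  at node 5 with bounds (-inf, 35): OK
  at node 4 with bounds (-inf, 5): OK
No violation found at any node.
Result: Valid BST


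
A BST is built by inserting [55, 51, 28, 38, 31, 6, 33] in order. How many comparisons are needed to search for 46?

Search path for 46: 55 -> 51 -> 28 -> 38
Found: False
Comparisons: 4


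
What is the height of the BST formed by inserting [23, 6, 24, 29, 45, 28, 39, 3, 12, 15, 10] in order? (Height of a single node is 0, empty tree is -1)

Insertion order: [23, 6, 24, 29, 45, 28, 39, 3, 12, 15, 10]
Tree (level-order array): [23, 6, 24, 3, 12, None, 29, None, None, 10, 15, 28, 45, None, None, None, None, None, None, 39]
Compute height bottom-up (empty subtree = -1):
  height(3) = 1 + max(-1, -1) = 0
  height(10) = 1 + max(-1, -1) = 0
  height(15) = 1 + max(-1, -1) = 0
  height(12) = 1 + max(0, 0) = 1
  height(6) = 1 + max(0, 1) = 2
  height(28) = 1 + max(-1, -1) = 0
  height(39) = 1 + max(-1, -1) = 0
  height(45) = 1 + max(0, -1) = 1
  height(29) = 1 + max(0, 1) = 2
  height(24) = 1 + max(-1, 2) = 3
  height(23) = 1 + max(2, 3) = 4
Height = 4


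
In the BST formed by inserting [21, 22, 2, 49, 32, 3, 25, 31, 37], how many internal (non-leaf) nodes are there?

Tree built from: [21, 22, 2, 49, 32, 3, 25, 31, 37]
Tree (level-order array): [21, 2, 22, None, 3, None, 49, None, None, 32, None, 25, 37, None, 31]
Rule: An internal node has at least one child.
Per-node child counts:
  node 21: 2 child(ren)
  node 2: 1 child(ren)
  node 3: 0 child(ren)
  node 22: 1 child(ren)
  node 49: 1 child(ren)
  node 32: 2 child(ren)
  node 25: 1 child(ren)
  node 31: 0 child(ren)
  node 37: 0 child(ren)
Matching nodes: [21, 2, 22, 49, 32, 25]
Count of internal (non-leaf) nodes: 6


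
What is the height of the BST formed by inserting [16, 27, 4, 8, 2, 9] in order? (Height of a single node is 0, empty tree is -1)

Insertion order: [16, 27, 4, 8, 2, 9]
Tree (level-order array): [16, 4, 27, 2, 8, None, None, None, None, None, 9]
Compute height bottom-up (empty subtree = -1):
  height(2) = 1 + max(-1, -1) = 0
  height(9) = 1 + max(-1, -1) = 0
  height(8) = 1 + max(-1, 0) = 1
  height(4) = 1 + max(0, 1) = 2
  height(27) = 1 + max(-1, -1) = 0
  height(16) = 1 + max(2, 0) = 3
Height = 3


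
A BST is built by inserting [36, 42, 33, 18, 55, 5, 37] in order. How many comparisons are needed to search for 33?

Search path for 33: 36 -> 33
Found: True
Comparisons: 2


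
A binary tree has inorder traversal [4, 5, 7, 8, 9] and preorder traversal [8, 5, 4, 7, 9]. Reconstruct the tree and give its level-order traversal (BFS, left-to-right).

Inorder:  [4, 5, 7, 8, 9]
Preorder: [8, 5, 4, 7, 9]
Algorithm: preorder visits root first, so consume preorder in order;
for each root, split the current inorder slice at that value into
left-subtree inorder and right-subtree inorder, then recurse.
Recursive splits:
  root=8; inorder splits into left=[4, 5, 7], right=[9]
  root=5; inorder splits into left=[4], right=[7]
  root=4; inorder splits into left=[], right=[]
  root=7; inorder splits into left=[], right=[]
  root=9; inorder splits into left=[], right=[]
Reconstructed level-order: [8, 5, 9, 4, 7]


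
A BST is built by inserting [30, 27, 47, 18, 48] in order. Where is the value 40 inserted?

Starting tree (level order): [30, 27, 47, 18, None, None, 48]
Insertion path: 30 -> 47
Result: insert 40 as left child of 47
Final tree (level order): [30, 27, 47, 18, None, 40, 48]


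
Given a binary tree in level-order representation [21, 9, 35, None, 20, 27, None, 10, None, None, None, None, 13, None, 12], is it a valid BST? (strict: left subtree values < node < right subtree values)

Level-order array: [21, 9, 35, None, 20, 27, None, 10, None, None, None, None, 13, None, 12]
Validate using subtree bounds (lo, hi): at each node, require lo < value < hi,
then recurse left with hi=value and right with lo=value.
Preorder trace (stopping at first violation):
  at node 21 with bounds (-inf, +inf): OK
  at node 9 with bounds (-inf, 21): OK
  at node 20 with bounds (9, 21): OK
  at node 10 with bounds (9, 20): OK
  at node 13 with bounds (10, 20): OK
  at node 12 with bounds (13, 20): VIOLATION
Node 12 violates its bound: not (13 < 12 < 20).
Result: Not a valid BST


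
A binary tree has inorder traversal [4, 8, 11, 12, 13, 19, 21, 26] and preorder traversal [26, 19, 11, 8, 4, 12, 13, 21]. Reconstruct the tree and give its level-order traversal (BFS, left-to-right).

Inorder:  [4, 8, 11, 12, 13, 19, 21, 26]
Preorder: [26, 19, 11, 8, 4, 12, 13, 21]
Algorithm: preorder visits root first, so consume preorder in order;
for each root, split the current inorder slice at that value into
left-subtree inorder and right-subtree inorder, then recurse.
Recursive splits:
  root=26; inorder splits into left=[4, 8, 11, 12, 13, 19, 21], right=[]
  root=19; inorder splits into left=[4, 8, 11, 12, 13], right=[21]
  root=11; inorder splits into left=[4, 8], right=[12, 13]
  root=8; inorder splits into left=[4], right=[]
  root=4; inorder splits into left=[], right=[]
  root=12; inorder splits into left=[], right=[13]
  root=13; inorder splits into left=[], right=[]
  root=21; inorder splits into left=[], right=[]
Reconstructed level-order: [26, 19, 11, 21, 8, 12, 4, 13]


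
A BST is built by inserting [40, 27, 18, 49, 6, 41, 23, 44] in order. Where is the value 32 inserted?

Starting tree (level order): [40, 27, 49, 18, None, 41, None, 6, 23, None, 44]
Insertion path: 40 -> 27
Result: insert 32 as right child of 27
Final tree (level order): [40, 27, 49, 18, 32, 41, None, 6, 23, None, None, None, 44]


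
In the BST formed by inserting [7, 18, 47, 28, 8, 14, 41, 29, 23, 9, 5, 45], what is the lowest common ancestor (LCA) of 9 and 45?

Tree insertion order: [7, 18, 47, 28, 8, 14, 41, 29, 23, 9, 5, 45]
Tree (level-order array): [7, 5, 18, None, None, 8, 47, None, 14, 28, None, 9, None, 23, 41, None, None, None, None, 29, 45]
In a BST, the LCA of p=9, q=45 is the first node v on the
root-to-leaf path with p <= v <= q (go left if both < v, right if both > v).
Walk from root:
  at 7: both 9 and 45 > 7, go right
  at 18: 9 <= 18 <= 45, this is the LCA
LCA = 18


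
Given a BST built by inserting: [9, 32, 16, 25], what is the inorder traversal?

Tree insertion order: [9, 32, 16, 25]
Tree (level-order array): [9, None, 32, 16, None, None, 25]
Inorder traversal: [9, 16, 25, 32]


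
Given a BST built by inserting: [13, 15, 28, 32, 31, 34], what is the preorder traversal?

Tree insertion order: [13, 15, 28, 32, 31, 34]
Tree (level-order array): [13, None, 15, None, 28, None, 32, 31, 34]
Preorder traversal: [13, 15, 28, 32, 31, 34]


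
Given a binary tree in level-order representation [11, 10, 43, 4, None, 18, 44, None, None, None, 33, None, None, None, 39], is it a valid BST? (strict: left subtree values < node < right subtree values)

Level-order array: [11, 10, 43, 4, None, 18, 44, None, None, None, 33, None, None, None, 39]
Validate using subtree bounds (lo, hi): at each node, require lo < value < hi,
then recurse left with hi=value and right with lo=value.
Preorder trace (stopping at first violation):
  at node 11 with bounds (-inf, +inf): OK
  at node 10 with bounds (-inf, 11): OK
  at node 4 with bounds (-inf, 10): OK
  at node 43 with bounds (11, +inf): OK
  at node 18 with bounds (11, 43): OK
  at node 33 with bounds (18, 43): OK
  at node 39 with bounds (33, 43): OK
  at node 44 with bounds (43, +inf): OK
No violation found at any node.
Result: Valid BST


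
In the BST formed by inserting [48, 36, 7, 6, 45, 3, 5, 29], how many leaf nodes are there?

Tree built from: [48, 36, 7, 6, 45, 3, 5, 29]
Tree (level-order array): [48, 36, None, 7, 45, 6, 29, None, None, 3, None, None, None, None, 5]
Rule: A leaf has 0 children.
Per-node child counts:
  node 48: 1 child(ren)
  node 36: 2 child(ren)
  node 7: 2 child(ren)
  node 6: 1 child(ren)
  node 3: 1 child(ren)
  node 5: 0 child(ren)
  node 29: 0 child(ren)
  node 45: 0 child(ren)
Matching nodes: [5, 29, 45]
Count of leaf nodes: 3


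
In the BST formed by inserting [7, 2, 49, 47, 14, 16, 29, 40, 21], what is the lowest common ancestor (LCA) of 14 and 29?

Tree insertion order: [7, 2, 49, 47, 14, 16, 29, 40, 21]
Tree (level-order array): [7, 2, 49, None, None, 47, None, 14, None, None, 16, None, 29, 21, 40]
In a BST, the LCA of p=14, q=29 is the first node v on the
root-to-leaf path with p <= v <= q (go left if both < v, right if both > v).
Walk from root:
  at 7: both 14 and 29 > 7, go right
  at 49: both 14 and 29 < 49, go left
  at 47: both 14 and 29 < 47, go left
  at 14: 14 <= 14 <= 29, this is the LCA
LCA = 14


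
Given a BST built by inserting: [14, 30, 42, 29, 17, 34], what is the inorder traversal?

Tree insertion order: [14, 30, 42, 29, 17, 34]
Tree (level-order array): [14, None, 30, 29, 42, 17, None, 34]
Inorder traversal: [14, 17, 29, 30, 34, 42]


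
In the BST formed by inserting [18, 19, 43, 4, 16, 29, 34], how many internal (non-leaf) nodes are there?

Tree built from: [18, 19, 43, 4, 16, 29, 34]
Tree (level-order array): [18, 4, 19, None, 16, None, 43, None, None, 29, None, None, 34]
Rule: An internal node has at least one child.
Per-node child counts:
  node 18: 2 child(ren)
  node 4: 1 child(ren)
  node 16: 0 child(ren)
  node 19: 1 child(ren)
  node 43: 1 child(ren)
  node 29: 1 child(ren)
  node 34: 0 child(ren)
Matching nodes: [18, 4, 19, 43, 29]
Count of internal (non-leaf) nodes: 5


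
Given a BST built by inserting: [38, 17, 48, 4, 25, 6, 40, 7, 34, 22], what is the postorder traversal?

Tree insertion order: [38, 17, 48, 4, 25, 6, 40, 7, 34, 22]
Tree (level-order array): [38, 17, 48, 4, 25, 40, None, None, 6, 22, 34, None, None, None, 7]
Postorder traversal: [7, 6, 4, 22, 34, 25, 17, 40, 48, 38]


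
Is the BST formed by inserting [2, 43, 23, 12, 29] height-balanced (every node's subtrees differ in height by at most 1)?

Tree (level-order array): [2, None, 43, 23, None, 12, 29]
Definition: a tree is height-balanced if, at every node, |h(left) - h(right)| <= 1 (empty subtree has height -1).
Bottom-up per-node check:
  node 12: h_left=-1, h_right=-1, diff=0 [OK], height=0
  node 29: h_left=-1, h_right=-1, diff=0 [OK], height=0
  node 23: h_left=0, h_right=0, diff=0 [OK], height=1
  node 43: h_left=1, h_right=-1, diff=2 [FAIL (|1--1|=2 > 1)], height=2
  node 2: h_left=-1, h_right=2, diff=3 [FAIL (|-1-2|=3 > 1)], height=3
Node 43 violates the condition: |1 - -1| = 2 > 1.
Result: Not balanced


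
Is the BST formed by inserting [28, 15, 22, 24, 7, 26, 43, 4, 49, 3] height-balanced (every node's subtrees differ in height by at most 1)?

Tree (level-order array): [28, 15, 43, 7, 22, None, 49, 4, None, None, 24, None, None, 3, None, None, 26]
Definition: a tree is height-balanced if, at every node, |h(left) - h(right)| <= 1 (empty subtree has height -1).
Bottom-up per-node check:
  node 3: h_left=-1, h_right=-1, diff=0 [OK], height=0
  node 4: h_left=0, h_right=-1, diff=1 [OK], height=1
  node 7: h_left=1, h_right=-1, diff=2 [FAIL (|1--1|=2 > 1)], height=2
  node 26: h_left=-1, h_right=-1, diff=0 [OK], height=0
  node 24: h_left=-1, h_right=0, diff=1 [OK], height=1
  node 22: h_left=-1, h_right=1, diff=2 [FAIL (|-1-1|=2 > 1)], height=2
  node 15: h_left=2, h_right=2, diff=0 [OK], height=3
  node 49: h_left=-1, h_right=-1, diff=0 [OK], height=0
  node 43: h_left=-1, h_right=0, diff=1 [OK], height=1
  node 28: h_left=3, h_right=1, diff=2 [FAIL (|3-1|=2 > 1)], height=4
Node 7 violates the condition: |1 - -1| = 2 > 1.
Result: Not balanced
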